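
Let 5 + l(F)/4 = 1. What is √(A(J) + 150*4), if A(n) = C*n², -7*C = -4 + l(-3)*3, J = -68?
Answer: 2*√428134/7 ≈ 186.95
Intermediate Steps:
l(F) = -16 (l(F) = -20 + 4*1 = -20 + 4 = -16)
C = 52/7 (C = -(-4 - 16*3)/7 = -(-4 - 48)/7 = -⅐*(-52) = 52/7 ≈ 7.4286)
A(n) = 52*n²/7
√(A(J) + 150*4) = √((52/7)*(-68)² + 150*4) = √((52/7)*4624 + 600) = √(240448/7 + 600) = √(244648/7) = 2*√428134/7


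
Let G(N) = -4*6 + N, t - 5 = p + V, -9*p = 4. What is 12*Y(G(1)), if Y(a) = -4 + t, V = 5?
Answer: 200/3 ≈ 66.667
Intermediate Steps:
p = -4/9 (p = -⅑*4 = -4/9 ≈ -0.44444)
t = 86/9 (t = 5 + (-4/9 + 5) = 5 + 41/9 = 86/9 ≈ 9.5556)
G(N) = -24 + N
Y(a) = 50/9 (Y(a) = -4 + 86/9 = 50/9)
12*Y(G(1)) = 12*(50/9) = 200/3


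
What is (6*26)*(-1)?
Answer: -156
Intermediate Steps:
(6*26)*(-1) = 156*(-1) = -156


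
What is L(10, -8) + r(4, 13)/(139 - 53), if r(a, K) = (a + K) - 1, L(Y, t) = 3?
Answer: 137/43 ≈ 3.1860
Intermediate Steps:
r(a, K) = -1 + K + a (r(a, K) = (K + a) - 1 = -1 + K + a)
L(10, -8) + r(4, 13)/(139 - 53) = 3 + (-1 + 13 + 4)/(139 - 53) = 3 + 16/86 = 3 + (1/86)*16 = 3 + 8/43 = 137/43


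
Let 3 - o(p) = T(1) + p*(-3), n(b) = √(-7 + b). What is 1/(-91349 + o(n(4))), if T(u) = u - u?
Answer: -91346/8344091743 - 3*I*√3/8344091743 ≈ -1.0947e-5 - 6.2273e-10*I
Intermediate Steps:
T(u) = 0
o(p) = 3 + 3*p (o(p) = 3 - (0 + p*(-3)) = 3 - (0 - 3*p) = 3 - (-3)*p = 3 + 3*p)
1/(-91349 + o(n(4))) = 1/(-91349 + (3 + 3*√(-7 + 4))) = 1/(-91349 + (3 + 3*√(-3))) = 1/(-91349 + (3 + 3*(I*√3))) = 1/(-91349 + (3 + 3*I*√3)) = 1/(-91346 + 3*I*√3)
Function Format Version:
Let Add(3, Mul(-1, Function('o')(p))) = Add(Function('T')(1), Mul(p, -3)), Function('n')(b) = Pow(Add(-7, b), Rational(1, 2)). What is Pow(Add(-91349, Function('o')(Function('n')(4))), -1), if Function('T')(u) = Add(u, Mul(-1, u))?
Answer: Add(Rational(-91346, 8344091743), Mul(Rational(-3, 8344091743), I, Pow(3, Rational(1, 2)))) ≈ Add(-1.0947e-5, Mul(-6.2273e-10, I))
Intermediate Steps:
Function('T')(u) = 0
Function('o')(p) = Add(3, Mul(3, p)) (Function('o')(p) = Add(3, Mul(-1, Add(0, Mul(p, -3)))) = Add(3, Mul(-1, Add(0, Mul(-3, p)))) = Add(3, Mul(-1, Mul(-3, p))) = Add(3, Mul(3, p)))
Pow(Add(-91349, Function('o')(Function('n')(4))), -1) = Pow(Add(-91349, Add(3, Mul(3, Pow(Add(-7, 4), Rational(1, 2))))), -1) = Pow(Add(-91349, Add(3, Mul(3, Pow(-3, Rational(1, 2))))), -1) = Pow(Add(-91349, Add(3, Mul(3, Mul(I, Pow(3, Rational(1, 2)))))), -1) = Pow(Add(-91349, Add(3, Mul(3, I, Pow(3, Rational(1, 2))))), -1) = Pow(Add(-91346, Mul(3, I, Pow(3, Rational(1, 2)))), -1)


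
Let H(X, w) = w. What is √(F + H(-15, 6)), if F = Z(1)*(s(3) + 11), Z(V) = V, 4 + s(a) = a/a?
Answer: √14 ≈ 3.7417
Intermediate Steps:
s(a) = -3 (s(a) = -4 + a/a = -4 + 1 = -3)
F = 8 (F = 1*(-3 + 11) = 1*8 = 8)
√(F + H(-15, 6)) = √(8 + 6) = √14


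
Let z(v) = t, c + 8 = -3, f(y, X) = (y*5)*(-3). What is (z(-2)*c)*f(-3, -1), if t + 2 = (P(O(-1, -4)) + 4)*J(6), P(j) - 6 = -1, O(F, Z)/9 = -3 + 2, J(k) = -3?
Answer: 14355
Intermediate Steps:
O(F, Z) = -9 (O(F, Z) = 9*(-3 + 2) = 9*(-1) = -9)
P(j) = 5 (P(j) = 6 - 1 = 5)
f(y, X) = -15*y (f(y, X) = (5*y)*(-3) = -15*y)
c = -11 (c = -8 - 3 = -11)
t = -29 (t = -2 + (5 + 4)*(-3) = -2 + 9*(-3) = -2 - 27 = -29)
z(v) = -29
(z(-2)*c)*f(-3, -1) = (-29*(-11))*(-15*(-3)) = 319*45 = 14355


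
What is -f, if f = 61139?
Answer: -61139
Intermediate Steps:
-f = -1*61139 = -61139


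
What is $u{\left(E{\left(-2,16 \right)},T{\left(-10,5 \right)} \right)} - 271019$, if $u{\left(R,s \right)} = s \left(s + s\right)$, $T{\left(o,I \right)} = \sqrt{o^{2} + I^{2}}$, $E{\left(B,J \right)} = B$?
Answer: $-270769$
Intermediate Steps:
$T{\left(o,I \right)} = \sqrt{I^{2} + o^{2}}$
$u{\left(R,s \right)} = 2 s^{2}$ ($u{\left(R,s \right)} = s 2 s = 2 s^{2}$)
$u{\left(E{\left(-2,16 \right)},T{\left(-10,5 \right)} \right)} - 271019 = 2 \left(\sqrt{5^{2} + \left(-10\right)^{2}}\right)^{2} - 271019 = 2 \left(\sqrt{25 + 100}\right)^{2} - 271019 = 2 \left(\sqrt{125}\right)^{2} - 271019 = 2 \left(5 \sqrt{5}\right)^{2} - 271019 = 2 \cdot 125 - 271019 = 250 - 271019 = -270769$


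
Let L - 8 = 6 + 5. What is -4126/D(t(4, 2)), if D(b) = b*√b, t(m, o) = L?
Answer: -4126*√19/361 ≈ -49.819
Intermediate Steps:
L = 19 (L = 8 + (6 + 5) = 8 + 11 = 19)
t(m, o) = 19
D(b) = b^(3/2)
-4126/D(t(4, 2)) = -4126*√19/361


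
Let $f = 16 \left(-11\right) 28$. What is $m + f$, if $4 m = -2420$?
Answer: $-5533$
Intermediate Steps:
$f = -4928$ ($f = \left(-176\right) 28 = -4928$)
$m = -605$ ($m = \frac{1}{4} \left(-2420\right) = -605$)
$m + f = -605 - 4928 = -5533$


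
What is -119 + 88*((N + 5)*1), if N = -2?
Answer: 145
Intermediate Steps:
-119 + 88*((N + 5)*1) = -119 + 88*((-2 + 5)*1) = -119 + 88*(3*1) = -119 + 88*3 = -119 + 264 = 145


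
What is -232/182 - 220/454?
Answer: -36342/20657 ≈ -1.7593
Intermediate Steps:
-232/182 - 220/454 = -232*1/182 - 220*1/454 = -116/91 - 110/227 = -36342/20657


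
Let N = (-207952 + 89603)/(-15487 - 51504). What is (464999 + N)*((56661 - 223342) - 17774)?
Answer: -5745933054064890/66991 ≈ -8.5772e+10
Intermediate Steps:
N = 118349/66991 (N = -118349/(-66991) = -118349*(-1/66991) = 118349/66991 ≈ 1.7666)
(464999 + N)*((56661 - 223342) - 17774) = (464999 + 118349/66991)*((56661 - 223342) - 17774) = 31150866358*(-166681 - 17774)/66991 = (31150866358/66991)*(-184455) = -5745933054064890/66991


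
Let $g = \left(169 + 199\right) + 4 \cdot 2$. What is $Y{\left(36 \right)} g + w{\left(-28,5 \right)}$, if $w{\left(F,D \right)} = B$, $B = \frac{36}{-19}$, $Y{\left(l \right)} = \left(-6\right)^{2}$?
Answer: $\frac{257148}{19} \approx 13534.0$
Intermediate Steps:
$Y{\left(l \right)} = 36$
$B = - \frac{36}{19}$ ($B = 36 \left(- \frac{1}{19}\right) = - \frac{36}{19} \approx -1.8947$)
$g = 376$ ($g = 368 + 8 = 376$)
$w{\left(F,D \right)} = - \frac{36}{19}$
$Y{\left(36 \right)} g + w{\left(-28,5 \right)} = 36 \cdot 376 - \frac{36}{19} = 13536 - \frac{36}{19} = \frac{257148}{19}$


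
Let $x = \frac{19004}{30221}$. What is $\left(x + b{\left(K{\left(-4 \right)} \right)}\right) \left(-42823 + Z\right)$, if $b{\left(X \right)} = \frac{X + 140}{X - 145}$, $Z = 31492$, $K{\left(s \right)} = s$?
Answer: $\frac{14486230260}{4502929} \approx 3217.1$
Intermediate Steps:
$x = \frac{19004}{30221}$ ($x = 19004 \cdot \frac{1}{30221} = \frac{19004}{30221} \approx 0.62883$)
$b{\left(X \right)} = \frac{140 + X}{-145 + X}$
$\left(x + b{\left(K{\left(-4 \right)} \right)}\right) \left(-42823 + Z\right) = \left(\frac{19004}{30221} + \frac{140 - 4}{-145 - 4}\right) \left(-42823 + 31492\right) = \left(\frac{19004}{30221} + \frac{1}{-149} \cdot 136\right) \left(-11331\right) = \left(\frac{19004}{30221} - \frac{136}{149}\right) \left(-11331\right) = \left(- \frac{1278460}{4502929}\right) \left(-11331\right) = \frac{14486230260}{4502929}$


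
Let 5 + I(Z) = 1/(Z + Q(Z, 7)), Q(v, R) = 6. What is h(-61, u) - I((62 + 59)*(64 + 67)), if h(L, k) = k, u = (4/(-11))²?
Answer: 9847076/1918697 ≈ 5.1322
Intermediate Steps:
u = 16/121 (u = (4*(-1/11))² = (-4/11)² = 16/121 ≈ 0.13223)
I(Z) = -5 + 1/(6 + Z) (I(Z) = -5 + 1/(Z + 6) = -5 + 1/(6 + Z))
h(-61, u) - I((62 + 59)*(64 + 67)) = 16/121 - (-29 - 5*(62 + 59)*(64 + 67))/(6 + (62 + 59)*(64 + 67)) = 16/121 - (-29 - 605*131)/(6 + 121*131) = 16/121 - (-29 - 5*15851)/(6 + 15851) = 16/121 - (-29 - 79255)/15857 = 16/121 - (-79284)/15857 = 16/121 - 1*(-79284/15857) = 16/121 + 79284/15857 = 9847076/1918697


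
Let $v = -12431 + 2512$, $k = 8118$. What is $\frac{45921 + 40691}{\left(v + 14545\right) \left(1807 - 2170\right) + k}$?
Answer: $- \frac{21653}{417780} \approx -0.051829$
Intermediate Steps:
$v = -9919$
$\frac{45921 + 40691}{\left(v + 14545\right) \left(1807 - 2170\right) + k} = \frac{45921 + 40691}{\left(-9919 + 14545\right) \left(1807 - 2170\right) + 8118} = \frac{86612}{4626 \left(-363\right) + 8118} = \frac{86612}{-1679238 + 8118} = \frac{86612}{-1671120} = 86612 \left(- \frac{1}{1671120}\right) = - \frac{21653}{417780}$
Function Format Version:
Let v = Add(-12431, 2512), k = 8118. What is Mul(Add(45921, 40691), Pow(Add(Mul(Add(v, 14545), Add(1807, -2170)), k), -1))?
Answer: Rational(-21653, 417780) ≈ -0.051829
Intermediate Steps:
v = -9919
Mul(Add(45921, 40691), Pow(Add(Mul(Add(v, 14545), Add(1807, -2170)), k), -1)) = Mul(Add(45921, 40691), Pow(Add(Mul(Add(-9919, 14545), Add(1807, -2170)), 8118), -1)) = Mul(86612, Pow(Add(Mul(4626, -363), 8118), -1)) = Mul(86612, Pow(Add(-1679238, 8118), -1)) = Mul(86612, Pow(-1671120, -1)) = Mul(86612, Rational(-1, 1671120)) = Rational(-21653, 417780)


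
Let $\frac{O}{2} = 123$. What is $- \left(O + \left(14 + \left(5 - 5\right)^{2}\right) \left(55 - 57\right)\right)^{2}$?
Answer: $-47524$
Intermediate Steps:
$O = 246$ ($O = 2 \cdot 123 = 246$)
$- \left(O + \left(14 + \left(5 - 5\right)^{2}\right) \left(55 - 57\right)\right)^{2} = - \left(246 + \left(14 + \left(5 - 5\right)^{2}\right) \left(55 - 57\right)\right)^{2} = - \left(246 + \left(14 + 0^{2}\right) \left(-2\right)\right)^{2} = - \left(246 + \left(14 + 0\right) \left(-2\right)\right)^{2} = - \left(246 + 14 \left(-2\right)\right)^{2} = - \left(246 - 28\right)^{2} = - 218^{2} = \left(-1\right) 47524 = -47524$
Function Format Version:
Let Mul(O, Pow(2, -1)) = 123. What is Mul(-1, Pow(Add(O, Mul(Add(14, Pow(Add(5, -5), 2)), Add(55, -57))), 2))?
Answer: -47524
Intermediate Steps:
O = 246 (O = Mul(2, 123) = 246)
Mul(-1, Pow(Add(O, Mul(Add(14, Pow(Add(5, -5), 2)), Add(55, -57))), 2)) = Mul(-1, Pow(Add(246, Mul(Add(14, Pow(Add(5, -5), 2)), Add(55, -57))), 2)) = Mul(-1, Pow(Add(246, Mul(Add(14, Pow(0, 2)), -2)), 2)) = Mul(-1, Pow(Add(246, Mul(Add(14, 0), -2)), 2)) = Mul(-1, Pow(Add(246, Mul(14, -2)), 2)) = Mul(-1, Pow(Add(246, -28), 2)) = Mul(-1, Pow(218, 2)) = Mul(-1, 47524) = -47524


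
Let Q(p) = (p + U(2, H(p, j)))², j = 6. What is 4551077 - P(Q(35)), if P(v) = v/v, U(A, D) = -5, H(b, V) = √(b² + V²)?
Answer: 4551076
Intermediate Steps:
H(b, V) = √(V² + b²)
Q(p) = (-5 + p)² (Q(p) = (p - 5)² = (-5 + p)²)
P(v) = 1
4551077 - P(Q(35)) = 4551077 - 1*1 = 4551077 - 1 = 4551076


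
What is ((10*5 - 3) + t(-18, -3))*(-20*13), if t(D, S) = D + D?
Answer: -2860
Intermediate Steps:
t(D, S) = 2*D
((10*5 - 3) + t(-18, -3))*(-20*13) = ((10*5 - 3) + 2*(-18))*(-20*13) = ((50 - 3) - 36)*(-260) = (47 - 36)*(-260) = 11*(-260) = -2860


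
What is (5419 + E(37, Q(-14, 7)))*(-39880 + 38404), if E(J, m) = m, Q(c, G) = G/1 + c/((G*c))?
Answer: -56062908/7 ≈ -8.0090e+6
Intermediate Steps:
Q(c, G) = G + 1/G (Q(c, G) = G*1 + c*(1/(G*c)) = G + 1/G)
(5419 + E(37, Q(-14, 7)))*(-39880 + 38404) = (5419 + (7 + 1/7))*(-39880 + 38404) = (5419 + (7 + 1/7))*(-1476) = (5419 + 50/7)*(-1476) = (37983/7)*(-1476) = -56062908/7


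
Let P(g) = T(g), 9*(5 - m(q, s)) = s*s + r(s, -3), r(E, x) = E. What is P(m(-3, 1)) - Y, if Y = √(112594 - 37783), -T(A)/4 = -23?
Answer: 92 - √74811 ≈ -181.52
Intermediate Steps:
T(A) = 92 (T(A) = -4*(-23) = 92)
m(q, s) = 5 - s/9 - s²/9 (m(q, s) = 5 - (s*s + s)/9 = 5 - (s² + s)/9 = 5 - (s + s²)/9 = 5 + (-s/9 - s²/9) = 5 - s/9 - s²/9)
Y = √74811 ≈ 273.52
P(g) = 92
P(m(-3, 1)) - Y = 92 - √74811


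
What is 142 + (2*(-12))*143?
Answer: -3290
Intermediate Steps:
142 + (2*(-12))*143 = 142 - 24*143 = 142 - 3432 = -3290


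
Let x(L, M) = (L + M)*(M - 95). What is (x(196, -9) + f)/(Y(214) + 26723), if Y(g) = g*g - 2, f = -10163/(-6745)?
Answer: -131166597/489127165 ≈ -0.26816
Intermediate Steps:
f = 10163/6745 (f = -10163*(-1/6745) = 10163/6745 ≈ 1.5067)
Y(g) = -2 + g² (Y(g) = g² - 2 = -2 + g²)
x(L, M) = (-95 + M)*(L + M) (x(L, M) = (L + M)*(-95 + M) = (-95 + M)*(L + M))
(x(196, -9) + f)/(Y(214) + 26723) = (((-9)² - 95*196 - 95*(-9) + 196*(-9)) + 10163/6745)/((-2 + 214²) + 26723) = ((81 - 18620 + 855 - 1764) + 10163/6745)/((-2 + 45796) + 26723) = (-19448 + 10163/6745)/(45794 + 26723) = -131166597/6745/72517 = -131166597/6745*1/72517 = -131166597/489127165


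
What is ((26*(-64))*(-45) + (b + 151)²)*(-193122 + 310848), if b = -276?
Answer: 10654791630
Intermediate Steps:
((26*(-64))*(-45) + (b + 151)²)*(-193122 + 310848) = ((26*(-64))*(-45) + (-276 + 151)²)*(-193122 + 310848) = (-1664*(-45) + (-125)²)*117726 = (74880 + 15625)*117726 = 90505*117726 = 10654791630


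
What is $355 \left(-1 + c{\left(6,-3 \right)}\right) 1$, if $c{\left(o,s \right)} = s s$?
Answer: $2840$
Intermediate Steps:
$c{\left(o,s \right)} = s^{2}$
$355 \left(-1 + c{\left(6,-3 \right)}\right) 1 = 355 \left(-1 + \left(-3\right)^{2}\right) 1 = 355 \left(-1 + 9\right) 1 = 355 \cdot 8 \cdot 1 = 355 \cdot 8 = 2840$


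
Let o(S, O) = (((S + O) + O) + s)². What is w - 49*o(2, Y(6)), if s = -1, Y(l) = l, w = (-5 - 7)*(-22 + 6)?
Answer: -8089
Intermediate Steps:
w = 192 (w = -12*(-16) = 192)
o(S, O) = (-1 + S + 2*O)² (o(S, O) = (((S + O) + O) - 1)² = (((O + S) + O) - 1)² = ((S + 2*O) - 1)² = (-1 + S + 2*O)²)
w - 49*o(2, Y(6)) = 192 - 49*(-1 + 2 + 2*6)² = 192 - 49*(-1 + 2 + 12)² = 192 - 49*13² = 192 - 49*169 = 192 - 8281 = -8089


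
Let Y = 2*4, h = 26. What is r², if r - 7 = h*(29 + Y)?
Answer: 938961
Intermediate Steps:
Y = 8
r = 969 (r = 7 + 26*(29 + 8) = 7 + 26*37 = 7 + 962 = 969)
r² = 969² = 938961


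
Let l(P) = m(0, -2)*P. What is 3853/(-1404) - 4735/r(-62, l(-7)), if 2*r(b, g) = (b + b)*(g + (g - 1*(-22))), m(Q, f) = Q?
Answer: 87028/119691 ≈ 0.72711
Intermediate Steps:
l(P) = 0 (l(P) = 0*P = 0)
r(b, g) = b*(22 + 2*g) (r(b, g) = ((b + b)*(g + (g - 1*(-22))))/2 = ((2*b)*(g + (g + 22)))/2 = ((2*b)*(g + (22 + g)))/2 = ((2*b)*(22 + 2*g))/2 = (2*b*(22 + 2*g))/2 = b*(22 + 2*g))
3853/(-1404) - 4735/r(-62, l(-7)) = 3853/(-1404) - 4735*(-1/(124*(11 + 0))) = 3853*(-1/1404) - 4735/(2*(-62)*11) = -3853/1404 - 4735/(-1364) = -3853/1404 - 4735*(-1/1364) = -3853/1404 + 4735/1364 = 87028/119691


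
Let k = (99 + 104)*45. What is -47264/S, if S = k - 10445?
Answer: 23632/655 ≈ 36.079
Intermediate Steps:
k = 9135 (k = 203*45 = 9135)
S = -1310 (S = 9135 - 10445 = -1310)
-47264/S = -47264/(-1310) = -47264*(-1/1310) = 23632/655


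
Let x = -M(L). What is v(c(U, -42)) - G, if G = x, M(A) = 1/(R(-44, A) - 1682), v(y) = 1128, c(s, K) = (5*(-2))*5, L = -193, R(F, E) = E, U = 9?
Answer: 2114999/1875 ≈ 1128.0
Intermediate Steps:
c(s, K) = -50 (c(s, K) = -10*5 = -50)
M(A) = 1/(-1682 + A) (M(A) = 1/(A - 1682) = 1/(-1682 + A))
x = 1/1875 (x = -1/(-1682 - 193) = -1/(-1875) = -1*(-1/1875) = 1/1875 ≈ 0.00053333)
G = 1/1875 ≈ 0.00053333
v(c(U, -42)) - G = 1128 - 1*1/1875 = 1128 - 1/1875 = 2114999/1875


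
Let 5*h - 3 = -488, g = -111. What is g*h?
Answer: 10767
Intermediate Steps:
h = -97 (h = 3/5 + (1/5)*(-488) = 3/5 - 488/5 = -97)
g*h = -111*(-97) = 10767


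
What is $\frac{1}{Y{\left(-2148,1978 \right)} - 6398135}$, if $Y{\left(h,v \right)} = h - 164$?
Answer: $- \frac{1}{6400447} \approx -1.5624 \cdot 10^{-7}$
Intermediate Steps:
$Y{\left(h,v \right)} = -164 + h$ ($Y{\left(h,v \right)} = h - 164 = -164 + h$)
$\frac{1}{Y{\left(-2148,1978 \right)} - 6398135} = \frac{1}{\left(-164 - 2148\right) - 6398135} = \frac{1}{-2312 - 6398135} = \frac{1}{-6400447} = - \frac{1}{6400447}$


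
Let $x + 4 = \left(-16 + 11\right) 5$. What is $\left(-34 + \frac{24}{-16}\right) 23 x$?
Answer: $\frac{47357}{2} \approx 23679.0$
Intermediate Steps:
$x = -29$ ($x = -4 + \left(-16 + 11\right) 5 = -4 - 25 = -29$)
$\left(-34 + \frac{24}{-16}\right) 23 x = \left(-34 + \frac{24}{-16}\right) 23 \left(-29\right) = \left(-34 + 24 \left(- \frac{1}{16}\right)\right) 23 \left(-29\right) = \left(-34 - \frac{3}{2}\right) 23 \left(-29\right) = \left(- \frac{71}{2}\right) 23 \left(-29\right) = \left(- \frac{1633}{2}\right) \left(-29\right) = \frac{47357}{2}$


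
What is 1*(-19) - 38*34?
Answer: -1311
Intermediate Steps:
1*(-19) - 38*34 = -19 - 1292 = -1311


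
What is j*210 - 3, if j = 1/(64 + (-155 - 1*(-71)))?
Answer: -27/2 ≈ -13.500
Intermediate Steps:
j = -1/20 (j = 1/(64 + (-155 + 71)) = 1/(64 - 84) = 1/(-20) = -1/20 ≈ -0.050000)
j*210 - 3 = -1/20*210 - 3 = -21/2 - 3 = -27/2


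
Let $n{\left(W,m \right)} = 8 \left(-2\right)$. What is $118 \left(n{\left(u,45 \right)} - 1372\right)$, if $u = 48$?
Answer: $-163784$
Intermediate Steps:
$n{\left(W,m \right)} = -16$
$118 \left(n{\left(u,45 \right)} - 1372\right) = 118 \left(-16 - 1372\right) = 118 \left(-1388\right) = -163784$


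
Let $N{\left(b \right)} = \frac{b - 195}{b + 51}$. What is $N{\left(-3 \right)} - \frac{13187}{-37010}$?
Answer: $- \frac{557917}{148040} \approx -3.7687$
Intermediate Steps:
$N{\left(b \right)} = \frac{-195 + b}{51 + b}$
$N{\left(-3 \right)} - \frac{13187}{-37010} = \frac{-195 - 3}{51 - 3} - \frac{13187}{-37010} = \frac{1}{48} \left(-198\right) - - \frac{13187}{37010} = \frac{1}{48} \left(-198\right) + \frac{13187}{37010} = - \frac{33}{8} + \frac{13187}{37010} = - \frac{557917}{148040}$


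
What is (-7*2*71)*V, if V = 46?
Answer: -45724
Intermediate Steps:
(-7*2*71)*V = (-7*2*71)*46 = -14*71*46 = -994*46 = -45724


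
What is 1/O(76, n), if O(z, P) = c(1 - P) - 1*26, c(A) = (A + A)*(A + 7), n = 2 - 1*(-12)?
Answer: 1/130 ≈ 0.0076923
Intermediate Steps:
n = 14 (n = 2 + 12 = 14)
c(A) = 2*A*(7 + A) (c(A) = (2*A)*(7 + A) = 2*A*(7 + A))
O(z, P) = -26 + 2*(1 - P)*(8 - P) (O(z, P) = 2*(1 - P)*(7 + (1 - P)) - 1*26 = 2*(1 - P)*(8 - P) - 26 = -26 + 2*(1 - P)*(8 - P))
1/O(76, n) = 1/(-26 + 2*(-1 + 14)*(-8 + 14)) = 1/(-26 + 2*13*6) = 1/(-26 + 156) = 1/130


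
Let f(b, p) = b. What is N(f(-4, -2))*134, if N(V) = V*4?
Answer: -2144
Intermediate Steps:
N(V) = 4*V
N(f(-4, -2))*134 = (4*(-4))*134 = -16*134 = -2144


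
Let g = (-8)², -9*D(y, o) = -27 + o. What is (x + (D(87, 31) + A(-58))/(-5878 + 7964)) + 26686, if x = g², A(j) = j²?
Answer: 288965770/9387 ≈ 30784.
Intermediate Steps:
D(y, o) = 3 - o/9 (D(y, o) = -(-27 + o)/9 = 3 - o/9)
g = 64
x = 4096 (x = 64² = 4096)
(x + (D(87, 31) + A(-58))/(-5878 + 7964)) + 26686 = (4096 + ((3 - ⅑*31) + (-58)²)/(-5878 + 7964)) + 26686 = (4096 + ((3 - 31/9) + 3364)/2086) + 26686 = (4096 + (-4/9 + 3364)*(1/2086)) + 26686 = (4096 + (30272/9)*(1/2086)) + 26686 = (4096 + 15136/9387) + 26686 = 38464288/9387 + 26686 = 288965770/9387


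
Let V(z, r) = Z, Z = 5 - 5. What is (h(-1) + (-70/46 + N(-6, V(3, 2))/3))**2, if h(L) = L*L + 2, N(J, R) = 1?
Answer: 15625/4761 ≈ 3.2819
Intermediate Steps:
Z = 0
V(z, r) = 0
h(L) = 2 + L**2 (h(L) = L**2 + 2 = 2 + L**2)
(h(-1) + (-70/46 + N(-6, V(3, 2))/3))**2 = ((2 + (-1)**2) + (-70/46 + 1/3))**2 = ((2 + 1) + (-70*1/46 + 1*(1/3)))**2 = (3 + (-35/23 + 1/3))**2 = (3 - 82/69)**2 = (125/69)**2 = 15625/4761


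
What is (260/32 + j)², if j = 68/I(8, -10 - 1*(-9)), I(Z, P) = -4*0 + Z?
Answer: 17689/64 ≈ 276.39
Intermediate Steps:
I(Z, P) = Z (I(Z, P) = 0 + Z = Z)
j = 17/2 (j = 68/8 = 68*(⅛) = 17/2 ≈ 8.5000)
(260/32 + j)² = (260/32 + 17/2)² = (260*(1/32) + 17/2)² = (65/8 + 17/2)² = (133/8)² = 17689/64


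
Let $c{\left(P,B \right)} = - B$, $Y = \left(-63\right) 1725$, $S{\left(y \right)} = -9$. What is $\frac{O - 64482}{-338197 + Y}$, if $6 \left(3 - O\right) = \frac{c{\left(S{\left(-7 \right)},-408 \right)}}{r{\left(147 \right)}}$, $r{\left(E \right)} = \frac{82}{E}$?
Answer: $\frac{2648637}{18321752} \approx 0.14456$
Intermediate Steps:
$Y = -108675$
$O = - \frac{4875}{41}$ ($O = 3 - \frac{\left(-1\right) \left(-408\right) \frac{1}{82 \cdot \frac{1}{147}}}{6} = 3 - \frac{408 \frac{1}{82 \cdot \frac{1}{147}}}{6} = 3 - \frac{408 \frac{1}{\frac{82}{147}}}{6} = 3 - \frac{408 \cdot \frac{147}{82}}{6} = 3 - \frac{4998}{41} = - \frac{4875}{41} \approx -118.9$)
$\frac{O - 64482}{-338197 + Y} = \frac{- \frac{4875}{41} - 64482}{-338197 - 108675} = - \frac{2648637}{41 \left(-446872\right)} = \left(- \frac{2648637}{41}\right) \left(- \frac{1}{446872}\right) = \frac{2648637}{18321752}$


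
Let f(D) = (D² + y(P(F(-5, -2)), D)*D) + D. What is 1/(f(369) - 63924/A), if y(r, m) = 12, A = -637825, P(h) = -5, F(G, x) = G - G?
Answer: 637825/89906600274 ≈ 7.0943e-6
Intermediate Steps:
F(G, x) = 0
f(D) = D² + 13*D (f(D) = (D² + 12*D) + D = D² + 13*D)
1/(f(369) - 63924/A) = 1/(369*(13 + 369) - 63924/(-637825)) = 1/(369*382 - 63924*(-1/637825)) = 1/(140958 + 63924/637825) = 1/(89906600274/637825) = 637825/89906600274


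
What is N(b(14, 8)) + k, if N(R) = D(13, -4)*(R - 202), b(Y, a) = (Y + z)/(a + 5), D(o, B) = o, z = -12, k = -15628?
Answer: -18252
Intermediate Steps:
b(Y, a) = (-12 + Y)/(5 + a) (b(Y, a) = (Y - 12)/(a + 5) = (-12 + Y)/(5 + a))
N(R) = -2626 + 13*R (N(R) = 13*(R - 202) = 13*(-202 + R) = -2626 + 13*R)
N(b(14, 8)) + k = (-2626 + 13*((-12 + 14)/(5 + 8))) - 15628 = (-2626 + 13*(2/13)) - 15628 = (-2626 + 2) - 15628 = -2624 - 15628 = -18252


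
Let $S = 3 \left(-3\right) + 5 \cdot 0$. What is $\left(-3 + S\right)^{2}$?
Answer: $144$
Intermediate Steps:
$S = -9$ ($S = -9 + 0 = -9$)
$\left(-3 + S\right)^{2} = \left(-3 - 9\right)^{2} = \left(-12\right)^{2} = 144$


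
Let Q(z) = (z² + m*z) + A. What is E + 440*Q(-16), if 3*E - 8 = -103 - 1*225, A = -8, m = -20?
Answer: 749440/3 ≈ 2.4981e+5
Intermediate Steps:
Q(z) = -8 + z² - 20*z (Q(z) = (z² - 20*z) - 8 = -8 + z² - 20*z)
E = -320/3 (E = 8/3 + (-103 - 1*225)/3 = 8/3 + (-103 - 225)/3 = 8/3 + (⅓)*(-328) = 8/3 - 328/3 = -320/3 ≈ -106.67)
E + 440*Q(-16) = -320/3 + 440*(-8 + (-16)² - 20*(-16)) = -320/3 + 440*(-8 + 256 + 320) = -320/3 + 440*568 = -320/3 + 249920 = 749440/3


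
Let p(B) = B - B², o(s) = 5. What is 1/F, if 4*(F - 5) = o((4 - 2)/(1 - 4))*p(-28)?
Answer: -1/1010 ≈ -0.00099010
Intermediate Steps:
F = -1010 (F = 5 + (5*(-28*(1 - 1*(-28))))/4 = 5 + (5*(-28*(1 + 28)))/4 = 5 + (5*(-28*29))/4 = 5 + (5*(-812))/4 = 5 + (¼)*(-4060) = 5 - 1015 = -1010)
1/F = 1/(-1010) = -1/1010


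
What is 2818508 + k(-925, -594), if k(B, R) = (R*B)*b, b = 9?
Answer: 7763558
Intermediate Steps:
k(B, R) = 9*B*R (k(B, R) = (R*B)*9 = (B*R)*9 = 9*B*R)
2818508 + k(-925, -594) = 2818508 + 9*(-925)*(-594) = 2818508 + 4945050 = 7763558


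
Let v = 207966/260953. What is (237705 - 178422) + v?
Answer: 1406389515/23723 ≈ 59284.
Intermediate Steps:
v = 18906/23723 (v = 207966*(1/260953) = 18906/23723 ≈ 0.79695)
(237705 - 178422) + v = (237705 - 178422) + 18906/23723 = 59283 + 18906/23723 = 1406389515/23723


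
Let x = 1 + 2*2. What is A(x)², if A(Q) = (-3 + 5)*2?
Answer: 16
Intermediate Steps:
x = 5 (x = 1 + 4 = 5)
A(Q) = 4 (A(Q) = 2*2 = 4)
A(x)² = 4² = 16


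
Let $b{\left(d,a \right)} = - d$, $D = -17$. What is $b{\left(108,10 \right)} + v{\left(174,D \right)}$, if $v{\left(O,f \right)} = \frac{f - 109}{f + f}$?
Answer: $- \frac{1773}{17} \approx -104.29$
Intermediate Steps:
$v{\left(O,f \right)} = \frac{-109 + f}{2 f}$
$b{\left(108,10 \right)} + v{\left(174,D \right)} = \left(-1\right) 108 + \frac{-109 - 17}{2 \left(-17\right)} = -108 + \frac{1}{2} \left(- \frac{1}{17}\right) \left(-126\right) = -108 + \frac{63}{17} = - \frac{1773}{17}$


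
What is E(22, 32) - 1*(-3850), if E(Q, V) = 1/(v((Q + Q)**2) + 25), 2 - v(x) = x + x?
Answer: 14803249/3845 ≈ 3850.0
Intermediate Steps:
v(x) = 2 - 2*x (v(x) = 2 - (x + x) = 2 - 2*x)
E(Q, V) = 1/(27 - 8*Q**2) (E(Q, V) = 1/((2 - 2*(Q + Q)**2) + 25) = 1/((2 - 2*4*Q**2) + 25) = 1/((2 - 8*Q**2) + 25) = 1/(27 - 8*Q**2))
E(22, 32) - 1*(-3850) = -1/(-27 + 8*22**2) - 1*(-3850) = -1/(-27 + 8*484) + 3850 = -1/(-27 + 3872) + 3850 = -1/3845 + 3850 = 14803249/3845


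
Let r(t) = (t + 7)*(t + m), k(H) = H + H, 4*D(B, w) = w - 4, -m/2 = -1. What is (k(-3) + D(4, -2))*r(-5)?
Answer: 45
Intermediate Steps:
m = 2 (m = -2*(-1) = 2)
D(B, w) = -1 + w/4 (D(B, w) = (w - 4)/4 = (-4 + w)/4 = -1 + w/4)
k(H) = 2*H
r(t) = (2 + t)*(7 + t) (r(t) = (t + 7)*(t + 2) = (7 + t)*(2 + t) = (2 + t)*(7 + t))
(k(-3) + D(4, -2))*r(-5) = (2*(-3) + (-1 + (¼)*(-2)))*(14 + (-5)² + 9*(-5)) = (-6 + (-1 - ½))*(14 + 25 - 45) = (-6 - 3/2)*(-6) = -15/2*(-6) = 45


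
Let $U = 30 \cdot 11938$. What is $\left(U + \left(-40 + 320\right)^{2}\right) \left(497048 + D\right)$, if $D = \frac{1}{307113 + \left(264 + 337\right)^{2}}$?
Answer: $\frac{72505831598923710}{334157} \approx 2.1698 \cdot 10^{11}$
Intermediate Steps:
$U = 358140$
$D = \frac{1}{668314}$ ($D = \frac{1}{307113 + 601^{2}} = \frac{1}{307113 + 361201} = \frac{1}{668314} \approx 1.4963 \cdot 10^{-6}$)
$\left(U + \left(-40 + 320\right)^{2}\right) \left(497048 + D\right) = \left(358140 + \left(-40 + 320\right)^{2}\right) \left(497048 + \frac{1}{668314}\right) = \left(358140 + 280^{2}\right) \frac{332184137073}{668314} = \left(358140 + 78400\right) \frac{332184137073}{668314} = 436540 \cdot \frac{332184137073}{668314} = \frac{72505831598923710}{334157}$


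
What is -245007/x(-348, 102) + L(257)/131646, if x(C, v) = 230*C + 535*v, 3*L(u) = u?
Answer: 2688031121/279418635 ≈ 9.6201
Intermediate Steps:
L(u) = u/3
-245007/x(-348, 102) + L(257)/131646 = -245007/(230*(-348) + 535*102) + ((⅓)*257)/131646 = -245007/(-80040 + 54570) + (257/3)*(1/131646) = -245007/(-25470) + 257/394938 = -245007*(-1/25470) + 257/394938 = 27223/2830 + 257/394938 = 2688031121/279418635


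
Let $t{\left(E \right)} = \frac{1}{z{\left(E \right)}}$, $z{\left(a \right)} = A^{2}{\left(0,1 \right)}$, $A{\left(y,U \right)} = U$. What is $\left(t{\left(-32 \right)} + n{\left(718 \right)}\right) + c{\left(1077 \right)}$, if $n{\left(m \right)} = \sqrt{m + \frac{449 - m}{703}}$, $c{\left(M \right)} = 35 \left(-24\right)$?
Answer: $-839 + \frac{\sqrt{354652955}}{703} \approx -812.21$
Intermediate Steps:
$z{\left(a \right)} = 1$ ($z{\left(a \right)} = 1^{2} = 1$)
$t{\left(E \right)} = 1$ ($t{\left(E \right)} = 1^{-1} = 1$)
$c{\left(M \right)} = -840$
$n{\left(m \right)} = \sqrt{\frac{449}{703} + \frac{702 m}{703}}$ ($n{\left(m \right)} = \sqrt{m + \left(449 - m\right) \frac{1}{703}} = \sqrt{m - \left(- \frac{449}{703} + \frac{m}{703}\right)} = \sqrt{\frac{449}{703} + \frac{702 m}{703}}$)
$\left(t{\left(-32 \right)} + n{\left(718 \right)}\right) + c{\left(1077 \right)} = \left(1 + \frac{\sqrt{315647 + 493506 \cdot 718}}{703}\right) - 840 = \left(1 + \frac{\sqrt{315647 + 354337308}}{703}\right) - 840 = \left(1 + \frac{\sqrt{354652955}}{703}\right) - 840 = -839 + \frac{\sqrt{354652955}}{703}$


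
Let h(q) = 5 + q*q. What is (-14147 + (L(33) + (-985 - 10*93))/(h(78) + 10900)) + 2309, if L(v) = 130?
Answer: -9577027/809 ≈ -11838.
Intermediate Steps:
h(q) = 5 + q²
(-14147 + (L(33) + (-985 - 10*93))/(h(78) + 10900)) + 2309 = (-14147 + (130 + (-985 - 10*93))/((5 + 78²) + 10900)) + 2309 = (-14147 + (130 + (-985 - 930))/((5 + 6084) + 10900)) + 2309 = (-14147 + (130 - 1915)/(6089 + 10900)) + 2309 = (-14147 - 1785/16989) + 2309 = (-14147 - 1785*1/16989) + 2309 = (-14147 - 85/809) + 2309 = -11445008/809 + 2309 = -9577027/809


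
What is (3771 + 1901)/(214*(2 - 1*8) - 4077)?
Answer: -5672/5361 ≈ -1.0580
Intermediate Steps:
(3771 + 1901)/(214*(2 - 1*8) - 4077) = 5672/(214*(2 - 8) - 4077) = 5672/(214*(-6) - 4077) = 5672/(-1284 - 4077) = 5672/(-5361) = 5672*(-1/5361) = -5672/5361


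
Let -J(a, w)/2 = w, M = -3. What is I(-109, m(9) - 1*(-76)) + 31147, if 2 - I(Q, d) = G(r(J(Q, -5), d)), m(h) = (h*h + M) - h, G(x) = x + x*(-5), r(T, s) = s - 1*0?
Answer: 31729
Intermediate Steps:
J(a, w) = -2*w
r(T, s) = s (r(T, s) = s + 0 = s)
G(x) = -4*x (G(x) = x - 5*x = -4*x)
m(h) = -3 + h² - h (m(h) = (h*h - 3) - h = (h² - 3) - h = (-3 + h²) - h = -3 + h² - h)
I(Q, d) = 2 + 4*d (I(Q, d) = 2 - (-4)*d = 2 + 4*d)
I(-109, m(9) - 1*(-76)) + 31147 = (2 + 4*((-3 + 9² - 1*9) - 1*(-76))) + 31147 = (2 + 4*((-3 + 81 - 9) + 76)) + 31147 = (2 + 4*(69 + 76)) + 31147 = (2 + 4*145) + 31147 = (2 + 580) + 31147 = 582 + 31147 = 31729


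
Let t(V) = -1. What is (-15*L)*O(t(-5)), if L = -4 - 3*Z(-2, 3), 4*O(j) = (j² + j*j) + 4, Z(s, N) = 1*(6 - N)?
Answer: 585/2 ≈ 292.50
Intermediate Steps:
Z(s, N) = 6 - N
O(j) = 1 + j²/2 (O(j) = ((j² + j*j) + 4)/4 = ((j² + j²) + 4)/4 = (2*j² + 4)/4 = (4 + 2*j²)/4 = 1 + j²/2)
L = -13 (L = -4 - 3*(6 - 1*3) = -4 - 3*(6 - 3) = -4 - 3*3 = -4 - 9 = -13)
(-15*L)*O(t(-5)) = (-15*(-13))*(1 + (½)*(-1)²) = 195*(1 + (½)*1) = 195*(1 + ½) = 195*(3/2) = 585/2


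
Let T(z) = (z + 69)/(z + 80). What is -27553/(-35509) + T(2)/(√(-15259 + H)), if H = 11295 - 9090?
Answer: 27553/35509 - 71*I*√13054/1070428 ≈ 0.77594 - 0.0075783*I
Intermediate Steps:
T(z) = (69 + z)/(80 + z)
H = 2205
-27553/(-35509) + T(2)/(√(-15259 + H)) = -27553/(-35509) + ((69 + 2)/(80 + 2))/(√(-15259 + 2205)) = -27553*(-1/35509) + (71/82)/(√(-13054)) = 27553/35509 + ((1/82)*71)/((I*√13054)) = 27553/35509 + 71*(-I*√13054/13054)/82 = 27553/35509 - 71*I*√13054/1070428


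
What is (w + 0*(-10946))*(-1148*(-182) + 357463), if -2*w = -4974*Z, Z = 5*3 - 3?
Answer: 16903611756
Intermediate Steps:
Z = 12 (Z = 15 - 3 = 12)
w = 29844 (w = -(-2487)*12 = -½*(-59688) = 29844)
(w + 0*(-10946))*(-1148*(-182) + 357463) = (29844 + 0*(-10946))*(-1148*(-182) + 357463) = (29844 + 0)*(208936 + 357463) = 29844*566399 = 16903611756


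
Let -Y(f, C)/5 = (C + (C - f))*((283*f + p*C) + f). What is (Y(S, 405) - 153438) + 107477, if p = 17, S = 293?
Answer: -232946706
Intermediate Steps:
Y(f, C) = -5*(-f + 2*C)*(17*C + 284*f) (Y(f, C) = -5*(C + (C - f))*((283*f + 17*C) + f) = -5*(-f + 2*C)*((17*C + 283*f) + f) = -5*(-f + 2*C)*(17*C + 284*f))
(Y(S, 405) - 153438) + 107477 = ((-170*405**2 + 1420*293**2 - 2755*405*293) - 153438) + 107477 = ((-170*164025 + 1420*85849 - 326922075) - 153438) + 107477 = ((-27884250 + 121905580 - 326922075) - 153438) + 107477 = (-232900745 - 153438) + 107477 = -233054183 + 107477 = -232946706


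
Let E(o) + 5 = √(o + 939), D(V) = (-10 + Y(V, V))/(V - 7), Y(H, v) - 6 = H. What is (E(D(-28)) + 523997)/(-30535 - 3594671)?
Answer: -87332/604201 - √1151395/126882210 ≈ -0.14455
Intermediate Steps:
Y(H, v) = 6 + H
D(V) = (-4 + V)/(-7 + V) (D(V) = (-10 + (6 + V))/(V - 7) = (-4 + V)/(-7 + V))
E(o) = -5 + √(939 + o) (E(o) = -5 + √(o + 939) = -5 + √(939 + o))
(E(D(-28)) + 523997)/(-30535 - 3594671) = ((-5 + √(939 + (-4 - 28)/(-7 - 28))) + 523997)/(-30535 - 3594671) = ((-5 + √(939 - 32/(-35))) + 523997)/(-3625206) = ((-5 + √(939 - 1/35*(-32))) + 523997)*(-1/3625206) = ((-5 + √(939 + 32/35)) + 523997)*(-1/3625206) = ((-5 + √(32897/35)) + 523997)*(-1/3625206) = ((-5 + √1151395/35) + 523997)*(-1/3625206) = (523992 + √1151395/35)*(-1/3625206) = -87332/604201 - √1151395/126882210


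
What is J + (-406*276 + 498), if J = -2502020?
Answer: -2613578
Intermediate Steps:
J + (-406*276 + 498) = -2502020 + (-406*276 + 498) = -2502020 + (-112056 + 498) = -2502020 - 111558 = -2613578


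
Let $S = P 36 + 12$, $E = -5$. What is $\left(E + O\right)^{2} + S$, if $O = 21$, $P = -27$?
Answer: $-704$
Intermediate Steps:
$S = -960$ ($S = \left(-27\right) 36 + 12 = -972 + 12 = -960$)
$\left(E + O\right)^{2} + S = \left(-5 + 21\right)^{2} - 960 = 16^{2} - 960 = 256 - 960 = -704$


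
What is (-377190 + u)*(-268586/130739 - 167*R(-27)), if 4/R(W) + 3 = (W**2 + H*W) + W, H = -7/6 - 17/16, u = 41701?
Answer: 223332754314098/226869519 ≈ 9.8441e+5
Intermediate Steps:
H = -107/48 (H = -7*1/6 - 17*1/16 = -7/6 - 17/16 = -107/48 ≈ -2.2292)
R(W) = 4/(-3 + W**2 - 59*W/48) (R(W) = 4/(-3 + ((W**2 - 107*W/48) + W)) = 4/(-3 + (W**2 - 59*W/48)) = 4/(-3 + W**2 - 59*W/48))
(-377190 + u)*(-268586/130739 - 167*R(-27)) = (-377190 + 41701)*(-268586/130739 - 32064/(-144 - 59*(-27) + 48*(-27)**2)) = -335489*(-268586*1/130739 - 32064/(-144 + 1593 + 48*729)) = -335489*(-268586/130739 - 32064/(-144 + 1593 + 34992)) = -335489*(-268586/130739 - 32064/36441) = -335489*(-268586/130739 - 167*64/12147) = -335489*(-268586/130739 - 10688/12147) = -335489*(-4659852574/1588086633) = 223332754314098/226869519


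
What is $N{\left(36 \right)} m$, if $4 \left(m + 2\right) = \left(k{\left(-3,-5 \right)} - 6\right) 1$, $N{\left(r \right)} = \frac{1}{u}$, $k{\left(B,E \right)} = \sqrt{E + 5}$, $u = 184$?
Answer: $- \frac{7}{368} \approx -0.019022$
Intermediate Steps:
$k{\left(B,E \right)} = \sqrt{5 + E}$
$N{\left(r \right)} = \frac{1}{184}$
$m = - \frac{7}{2}$ ($m = -2 + \frac{\left(\sqrt{5 - 5} - 6\right) 1}{4} = -2 + \frac{\left(\sqrt{0} - 6\right) 1}{4} = -2 + \frac{\left(0 - 6\right) 1}{4} = -2 + \frac{\left(-6\right) 1}{4} = -2 + \frac{1}{4} \left(-6\right) = -2 - \frac{3}{2} = - \frac{7}{2} \approx -3.5$)
$N{\left(36 \right)} m = \frac{1}{184} \left(- \frac{7}{2}\right) = - \frac{7}{368}$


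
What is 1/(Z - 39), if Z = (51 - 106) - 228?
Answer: -1/322 ≈ -0.0031056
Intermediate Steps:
Z = -283 (Z = -55 - 228 = -283)
1/(Z - 39) = 1/(-283 - 39) = 1/(-322) = -1/322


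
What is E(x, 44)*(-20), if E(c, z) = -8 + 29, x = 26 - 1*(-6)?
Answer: -420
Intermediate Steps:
x = 32 (x = 26 + 6 = 32)
E(c, z) = 21
E(x, 44)*(-20) = 21*(-20) = -420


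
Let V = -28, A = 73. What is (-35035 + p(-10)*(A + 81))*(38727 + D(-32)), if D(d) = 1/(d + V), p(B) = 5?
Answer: -15923761007/12 ≈ -1.3270e+9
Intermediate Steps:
D(d) = 1/(-28 + d) (D(d) = 1/(d - 28) = 1/(-28 + d))
(-35035 + p(-10)*(A + 81))*(38727 + D(-32)) = (-35035 + 5*(73 + 81))*(38727 + 1/(-28 - 32)) = (-35035 + 5*154)*(38727 + 1/(-60)) = (-35035 + 770)*(38727 - 1/60) = -34265*2323619/60 = -15923761007/12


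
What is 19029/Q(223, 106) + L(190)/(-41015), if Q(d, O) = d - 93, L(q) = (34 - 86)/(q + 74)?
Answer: 39624088/270699 ≈ 146.38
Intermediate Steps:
L(q) = -52/(74 + q)
Q(d, O) = -93 + d
19029/Q(223, 106) + L(190)/(-41015) = 19029/(-93 + 223) - 52/(74 + 190)/(-41015) = 19029/130 - 52/264*(-1/41015) = 19029*(1/130) - 52*1/264*(-1/41015) = 19029/130 - 13/66*(-1/41015) = 19029/130 + 1/208230 = 39624088/270699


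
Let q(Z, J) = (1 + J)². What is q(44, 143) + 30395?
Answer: 51131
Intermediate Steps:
q(44, 143) + 30395 = (1 + 143)² + 30395 = 144² + 30395 = 20736 + 30395 = 51131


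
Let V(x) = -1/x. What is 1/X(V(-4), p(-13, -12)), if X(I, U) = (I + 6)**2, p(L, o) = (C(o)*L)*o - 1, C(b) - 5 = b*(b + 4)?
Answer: 16/625 ≈ 0.025600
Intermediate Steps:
C(b) = 5 + b*(4 + b) (C(b) = 5 + b*(b + 4) = 5 + b*(4 + b))
p(L, o) = -1 + L*o*(5 + o**2 + 4*o) (p(L, o) = ((5 + o**2 + 4*o)*L)*o - 1 = (L*(5 + o**2 + 4*o))*o - 1 = L*o*(5 + o**2 + 4*o) - 1 = -1 + L*o*(5 + o**2 + 4*o))
X(I, U) = (6 + I)**2
1/X(V(-4), p(-13, -12)) = 1/((6 - 1/(-4))**2) = 1/((6 - 1*(-1/4))**2) = 1/((6 + 1/4)**2) = 1/((25/4)**2) = 1/(625/16) = 16/625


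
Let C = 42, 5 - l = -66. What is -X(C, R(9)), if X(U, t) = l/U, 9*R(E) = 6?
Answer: -71/42 ≈ -1.6905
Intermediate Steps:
l = 71 (l = 5 - 1*(-66) = 5 + 66 = 71)
R(E) = 2/3 (R(E) = (1/9)*6 = 2/3)
X(U, t) = 71/U
-X(C, R(9)) = -71/42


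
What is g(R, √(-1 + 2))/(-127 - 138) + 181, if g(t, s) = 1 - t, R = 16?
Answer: 9596/53 ≈ 181.06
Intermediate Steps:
g(R, √(-1 + 2))/(-127 - 138) + 181 = (1 - 1*16)/(-127 - 138) + 181 = (1 - 16)/(-265) + 181 = -15*(-1/265) + 181 = 3/53 + 181 = 9596/53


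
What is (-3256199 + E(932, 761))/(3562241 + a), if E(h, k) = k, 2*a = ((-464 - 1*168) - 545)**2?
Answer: -6510876/8509811 ≈ -0.76510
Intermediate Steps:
a = 1385329/2 (a = ((-464 - 1*168) - 545)**2/2 = ((-464 - 168) - 545)**2/2 = (-632 - 545)**2/2 = (1/2)*(-1177)**2 = (1/2)*1385329 = 1385329/2 ≈ 6.9266e+5)
(-3256199 + E(932, 761))/(3562241 + a) = (-3256199 + 761)/(3562241 + 1385329/2) = -3255438/8509811/2 = -3255438*2/8509811 = -6510876/8509811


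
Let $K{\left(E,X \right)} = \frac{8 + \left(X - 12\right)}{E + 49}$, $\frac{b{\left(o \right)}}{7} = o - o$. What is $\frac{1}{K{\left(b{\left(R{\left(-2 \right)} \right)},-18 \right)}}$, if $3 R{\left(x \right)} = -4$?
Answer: $- \frac{49}{22} \approx -2.2273$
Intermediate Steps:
$R{\left(x \right)} = - \frac{4}{3}$ ($R{\left(x \right)} = \frac{1}{3} \left(-4\right) = - \frac{4}{3}$)
$b{\left(o \right)} = 0$ ($b{\left(o \right)} = 7 \left(o - o\right) = 7 \cdot 0 = 0$)
$K{\left(E,X \right)} = \frac{-4 + X}{49 + E}$ ($K{\left(E,X \right)} = \frac{8 + \left(X - 12\right)}{49 + E} = \frac{8 + \left(-12 + X\right)}{49 + E} = \frac{-4 + X}{49 + E}$)
$\frac{1}{K{\left(b{\left(R{\left(-2 \right)} \right)},-18 \right)}} = \frac{1}{\frac{1}{49 + 0} \left(-4 - 18\right)} = \frac{1}{\frac{1}{49} \left(-22\right)} = \frac{1}{- \frac{22}{49}} = - \frac{49}{22}$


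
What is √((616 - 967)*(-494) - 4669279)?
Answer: I*√4495885 ≈ 2120.4*I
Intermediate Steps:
√((616 - 967)*(-494) - 4669279) = √(-351*(-494) - 4669279) = √(173394 - 4669279) = √(-4495885) = I*√4495885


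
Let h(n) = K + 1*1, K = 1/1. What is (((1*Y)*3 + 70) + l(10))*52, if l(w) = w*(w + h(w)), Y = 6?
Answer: 10816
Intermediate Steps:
K = 1
h(n) = 2 (h(n) = 1 + 1*1 = 1 + 1 = 2)
l(w) = w*(2 + w) (l(w) = w*(w + 2) = w*(2 + w))
(((1*Y)*3 + 70) + l(10))*52 = (((1*6)*3 + 70) + 10*(2 + 10))*52 = ((6*3 + 70) + 10*12)*52 = ((18 + 70) + 120)*52 = (88 + 120)*52 = 208*52 = 10816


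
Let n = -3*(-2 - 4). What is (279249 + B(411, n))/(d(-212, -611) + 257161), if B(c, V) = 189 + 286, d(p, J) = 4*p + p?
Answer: 279724/256101 ≈ 1.0922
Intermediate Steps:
n = 18 (n = -3*(-6) = 18)
d(p, J) = 5*p
B(c, V) = 475
(279249 + B(411, n))/(d(-212, -611) + 257161) = (279249 + 475)/(5*(-212) + 257161) = 279724/(-1060 + 257161) = 279724/256101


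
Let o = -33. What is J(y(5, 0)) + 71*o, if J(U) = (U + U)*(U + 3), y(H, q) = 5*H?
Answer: -943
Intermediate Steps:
J(U) = 2*U*(3 + U) (J(U) = (2*U)*(3 + U) = 2*U*(3 + U))
J(y(5, 0)) + 71*o = 2*(5*5)*(3 + 5*5) + 71*(-33) = 2*25*(3 + 25) - 2343 = 2*25*28 - 2343 = 1400 - 2343 = -943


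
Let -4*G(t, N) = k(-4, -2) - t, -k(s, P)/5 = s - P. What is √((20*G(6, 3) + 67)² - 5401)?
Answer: 2*I*√798 ≈ 56.498*I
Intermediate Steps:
k(s, P) = -5*s + 5*P (k(s, P) = -5*(s - P) = -5*s + 5*P)
G(t, N) = -5/2 + t/4 (G(t, N) = -((-5*(-4) + 5*(-2)) - t)/4 = -((20 - 10) - t)/4 = -(10 - t)/4 = -5/2 + t/4)
√((20*G(6, 3) + 67)² - 5401) = √((20*(-5/2 + (¼)*6) + 67)² - 5401) = √((20*(-5/2 + 3/2) + 67)² - 5401) = √((20*(-1) + 67)² - 5401) = √((-20 + 67)² - 5401) = √(47² - 5401) = √(2209 - 5401) = √(-3192) = 2*I*√798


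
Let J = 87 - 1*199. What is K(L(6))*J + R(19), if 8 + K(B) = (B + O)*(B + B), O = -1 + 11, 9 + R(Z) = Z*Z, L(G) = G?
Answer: -20256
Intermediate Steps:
R(Z) = -9 + Z² (R(Z) = -9 + Z*Z = -9 + Z²)
O = 10
K(B) = -8 + 2*B*(10 + B) (K(B) = -8 + (B + 10)*(B + B) = -8 + (10 + B)*(2*B) = -8 + 2*B*(10 + B))
J = -112 (J = 87 - 199 = -112)
K(L(6))*J + R(19) = (-8 + 2*6² + 20*6)*(-112) + (-9 + 19²) = (-8 + 2*36 + 120)*(-112) + (-9 + 361) = (-8 + 72 + 120)*(-112) + 352 = 184*(-112) + 352 = -20608 + 352 = -20256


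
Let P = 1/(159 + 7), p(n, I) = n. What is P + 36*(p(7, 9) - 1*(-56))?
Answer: 376489/166 ≈ 2268.0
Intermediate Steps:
P = 1/166 ≈ 0.0060241
P + 36*(p(7, 9) - 1*(-56)) = 1/166 + 36*(7 - 1*(-56)) = 1/166 + 36*(7 + 56) = 1/166 + 36*63 = 1/166 + 2268 = 376489/166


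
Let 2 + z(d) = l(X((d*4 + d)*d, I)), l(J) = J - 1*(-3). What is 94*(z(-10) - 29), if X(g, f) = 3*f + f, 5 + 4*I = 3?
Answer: -2820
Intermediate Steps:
I = -½ (I = -5/4 + (¼)*3 = -5/4 + ¾ = -½ ≈ -0.50000)
X(g, f) = 4*f
l(J) = 3 + J (l(J) = J + 3 = 3 + J)
z(d) = -1 (z(d) = -2 + (3 + 4*(-½)) = -2 + (3 - 2) = -2 + 1 = -1)
94*(z(-10) - 29) = 94*(-1 - 29) = 94*(-30) = -2820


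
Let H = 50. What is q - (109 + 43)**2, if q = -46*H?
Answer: -25404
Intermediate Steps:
q = -2300 (q = -46*50 = -2300)
q - (109 + 43)**2 = -2300 - (109 + 43)**2 = -2300 - 1*152**2 = -2300 - 1*23104 = -2300 - 23104 = -25404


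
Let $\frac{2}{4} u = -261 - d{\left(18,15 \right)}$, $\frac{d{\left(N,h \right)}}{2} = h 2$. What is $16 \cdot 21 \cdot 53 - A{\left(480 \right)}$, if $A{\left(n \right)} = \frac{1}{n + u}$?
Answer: $\frac{2884897}{162} \approx 17808.0$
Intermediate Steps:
$d{\left(N,h \right)} = 4 h$ ($d{\left(N,h \right)} = 2 h 2 = 2 \cdot 2 h = 4 h$)
$u = -642$ ($u = 2 \left(-261 - 4 \cdot 15\right) = 2 \left(-261 - 60\right) = 2 \left(-321\right) = -642$)
$A{\left(n \right)} = \frac{1}{-642 + n}$ ($A{\left(n \right)} = \frac{1}{n - 642} = \frac{1}{-642 + n}$)
$16 \cdot 21 \cdot 53 - A{\left(480 \right)} = 16 \cdot 21 \cdot 53 - \frac{1}{-642 + 480} = 336 \cdot 53 - \frac{1}{-162} = 17808 - - \frac{1}{162} = 17808 + \frac{1}{162} = \frac{2884897}{162}$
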